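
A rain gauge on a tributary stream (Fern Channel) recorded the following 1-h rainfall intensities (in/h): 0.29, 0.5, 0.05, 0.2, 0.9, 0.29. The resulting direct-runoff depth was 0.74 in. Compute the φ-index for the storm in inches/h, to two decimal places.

Only the 2 blocks with intensity above φ contribute runoff: 0.5, 0.9 in/h.
Σ(I−φ)·Δt = d  ⇒  (0.5+0.9 − 2φ)·1 = 0.74
φ = (1.400 − 0.74/1) / 2 = 0.33 in/h.

φ ≈ 0.33 in/h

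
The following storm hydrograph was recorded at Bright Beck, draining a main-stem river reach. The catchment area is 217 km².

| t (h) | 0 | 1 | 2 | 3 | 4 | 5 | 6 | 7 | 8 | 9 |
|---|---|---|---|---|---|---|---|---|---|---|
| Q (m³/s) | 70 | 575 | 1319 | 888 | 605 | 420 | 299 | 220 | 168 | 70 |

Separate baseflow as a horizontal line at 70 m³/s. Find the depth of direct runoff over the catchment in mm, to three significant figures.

d ≈ 65.3 mm

Direct runoff: 0.0, 505.0, 1249.0, 818.0, 535.0, 350.0, 229.0, 150.0, 98.0, 0.0 m³/s; ΣQ_DR = 3934 m³/s.
V = ΣQ_DR · Δt = 3934 × 3600 s = 1.416 × 10^7 m³.
Over A = 217 km², depth = V / A = 65.3 mm.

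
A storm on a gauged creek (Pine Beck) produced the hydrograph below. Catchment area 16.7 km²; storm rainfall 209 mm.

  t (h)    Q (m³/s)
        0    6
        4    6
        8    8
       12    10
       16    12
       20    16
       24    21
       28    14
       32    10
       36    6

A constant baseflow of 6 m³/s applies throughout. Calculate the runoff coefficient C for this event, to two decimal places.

ΣQ_DR = 49.00 m³/s; V = ΣQ_DR·Δt = 7.056 × 10^5 m³.
Runoff depth d = V / A = 42.25 mm.
C = d / P = 42.25 / 209 = 0.20.

C ≈ 0.20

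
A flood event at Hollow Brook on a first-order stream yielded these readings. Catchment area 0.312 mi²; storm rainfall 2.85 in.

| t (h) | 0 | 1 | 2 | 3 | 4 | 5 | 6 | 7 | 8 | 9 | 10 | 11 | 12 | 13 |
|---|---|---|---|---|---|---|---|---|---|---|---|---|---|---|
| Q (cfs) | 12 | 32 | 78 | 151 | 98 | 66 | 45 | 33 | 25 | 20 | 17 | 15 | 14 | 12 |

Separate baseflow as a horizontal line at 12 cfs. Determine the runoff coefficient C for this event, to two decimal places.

ΣQ_DR = 450.0 cfs; V = ΣQ_DR·Δt = 1.620 × 10^6 ft³.
Runoff depth d = V / A = 2.235 in.
C = d / P = 2.235 / 2.85 = 0.78.

C ≈ 0.78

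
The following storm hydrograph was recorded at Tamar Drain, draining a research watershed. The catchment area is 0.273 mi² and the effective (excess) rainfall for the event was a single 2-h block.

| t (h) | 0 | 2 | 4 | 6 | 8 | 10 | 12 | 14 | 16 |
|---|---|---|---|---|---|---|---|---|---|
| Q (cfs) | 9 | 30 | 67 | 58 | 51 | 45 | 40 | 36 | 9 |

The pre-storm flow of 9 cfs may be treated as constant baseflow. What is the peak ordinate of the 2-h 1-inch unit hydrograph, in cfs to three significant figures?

U_p ≈ 19.4 cfs

Direct runoff: 0.0, 21.0, 58.0, 49.0, 42.0, 36.0, 31.0, 27.0, 0.0 cfs; ΣQ_DR = 264.0 cfs, peak = 58.0 cfs.
Runoff depth d = ΣQ_DR·Δt / A = 264.0 × 7200 / (0.273 mi²) = 2.997 in.
The 1-inch UH is the DRH scaled by (1 in)/d, so U_p = 58.0 × 1/2.997 = 19.4 cfs.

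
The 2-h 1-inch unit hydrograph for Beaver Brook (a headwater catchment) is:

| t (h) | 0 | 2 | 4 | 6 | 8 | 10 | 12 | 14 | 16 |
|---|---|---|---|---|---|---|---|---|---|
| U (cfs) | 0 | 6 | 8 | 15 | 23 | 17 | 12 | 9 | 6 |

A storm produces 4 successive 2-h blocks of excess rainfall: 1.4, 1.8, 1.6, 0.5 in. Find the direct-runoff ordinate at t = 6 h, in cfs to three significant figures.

By discrete convolution, Q_j = Σ (P_i / 1 in) · U_{j−i}.
At t = 6 h (j=3): Q = (1.4/1)·15 + (1.8/1)·8 + (1.6/1)·6 + (0.5/1)·0 = 45.0 cfs.

Q ≈ 45.0 cfs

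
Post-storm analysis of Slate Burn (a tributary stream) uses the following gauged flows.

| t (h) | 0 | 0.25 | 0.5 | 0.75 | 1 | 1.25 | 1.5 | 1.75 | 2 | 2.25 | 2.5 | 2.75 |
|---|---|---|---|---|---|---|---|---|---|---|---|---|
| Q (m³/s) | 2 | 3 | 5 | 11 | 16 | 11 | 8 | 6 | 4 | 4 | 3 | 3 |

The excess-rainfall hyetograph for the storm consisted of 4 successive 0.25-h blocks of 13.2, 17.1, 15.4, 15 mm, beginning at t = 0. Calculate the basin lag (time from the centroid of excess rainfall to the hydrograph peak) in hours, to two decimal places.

Centroid of excess rainfall: t_c = Σ P_i·t̄_i / ΣP_i = 0.5076 h (block centres at 0.125, 0.375, 0.625, 0.875 h).
Hydrograph peak occurs at t = 1 h, so basin lag t_L = 1 − 0.5076 = 0.49 h.

t_L ≈ 0.49 h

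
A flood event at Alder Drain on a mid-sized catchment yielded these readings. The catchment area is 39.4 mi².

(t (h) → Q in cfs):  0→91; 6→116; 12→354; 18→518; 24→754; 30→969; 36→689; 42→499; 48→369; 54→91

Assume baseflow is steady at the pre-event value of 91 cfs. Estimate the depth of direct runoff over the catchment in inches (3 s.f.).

Direct runoff: 0.0, 25.0, 263.0, 427.0, 663.0, 878.0, 598.0, 408.0, 278.0, 0.0 cfs; ΣQ_DR = 3540 cfs.
V = ΣQ_DR · Δt = 3540 × 21600 s = 7.646 × 10^7 ft³.
Over A = 39.4 mi², depth = V / A = 0.835 in.

d ≈ 0.835 in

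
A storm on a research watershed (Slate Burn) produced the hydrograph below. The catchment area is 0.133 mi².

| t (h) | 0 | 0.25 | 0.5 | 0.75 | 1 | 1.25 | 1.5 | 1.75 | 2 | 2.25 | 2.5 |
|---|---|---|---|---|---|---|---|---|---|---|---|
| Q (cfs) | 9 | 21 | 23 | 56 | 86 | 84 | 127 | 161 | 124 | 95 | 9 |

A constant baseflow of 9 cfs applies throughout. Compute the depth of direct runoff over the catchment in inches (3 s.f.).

d ≈ 2.03 in

Direct runoff: 0.0, 12.0, 14.0, 47.0, 77.0, 75.0, 118.0, 152.0, 115.0, 86.0, 0.0 cfs; ΣQ_DR = 696.0 cfs.
V = ΣQ_DR · Δt = 696.0 × 900 s = 6.264 × 10^5 ft³.
Over A = 0.133 mi², depth = V / A = 2.03 in.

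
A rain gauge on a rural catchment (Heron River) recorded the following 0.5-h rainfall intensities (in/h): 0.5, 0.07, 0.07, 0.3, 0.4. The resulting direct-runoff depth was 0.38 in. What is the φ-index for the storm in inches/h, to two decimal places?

Only the 3 blocks with intensity above φ contribute runoff: 0.5, 0.3, 0.4 in/h.
Σ(I−φ)·Δt = d  ⇒  (0.5+0.3+0.4 − 3φ)·0.5 = 0.38
φ = (1.200 − 0.38/0.5) / 3 = 0.15 in/h.

φ ≈ 0.15 in/h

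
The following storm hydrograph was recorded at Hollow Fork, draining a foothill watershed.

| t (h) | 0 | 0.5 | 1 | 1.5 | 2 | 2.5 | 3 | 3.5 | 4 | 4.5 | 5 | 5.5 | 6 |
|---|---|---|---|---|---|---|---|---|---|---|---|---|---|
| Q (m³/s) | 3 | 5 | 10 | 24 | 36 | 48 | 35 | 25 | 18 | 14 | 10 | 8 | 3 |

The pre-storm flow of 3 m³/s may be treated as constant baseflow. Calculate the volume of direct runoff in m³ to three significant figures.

Direct-runoff ordinates (Q − Q_b): 0.0, 2.0, 7.0, 21.0, 33.0, 45.0, 32.0, 22.0, 15.0, 11.0, 7.0, 5.0, 0.0 m³/s.
ΣQ_DR = 200.0 m³/s.
With Δt = 0.5 h = 1800 s, V = ΣQ_DR · Δt = 200.0 × 1800 = 3.60 × 10^5 m³.

V ≈ 3.60 × 10^5 m³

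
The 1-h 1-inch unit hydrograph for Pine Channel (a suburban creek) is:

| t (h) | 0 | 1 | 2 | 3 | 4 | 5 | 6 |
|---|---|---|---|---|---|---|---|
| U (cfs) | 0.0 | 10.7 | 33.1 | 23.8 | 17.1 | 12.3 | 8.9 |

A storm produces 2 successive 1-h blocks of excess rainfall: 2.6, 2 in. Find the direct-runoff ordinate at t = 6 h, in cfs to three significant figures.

By discrete convolution, Q_j = Σ (P_i / 1 in) · U_{j−i}.
At t = 6 h (j=6): Q = (2.6/1)·8.9 + (2/1)·12.3 = 47.7 cfs.

Q ≈ 47.7 cfs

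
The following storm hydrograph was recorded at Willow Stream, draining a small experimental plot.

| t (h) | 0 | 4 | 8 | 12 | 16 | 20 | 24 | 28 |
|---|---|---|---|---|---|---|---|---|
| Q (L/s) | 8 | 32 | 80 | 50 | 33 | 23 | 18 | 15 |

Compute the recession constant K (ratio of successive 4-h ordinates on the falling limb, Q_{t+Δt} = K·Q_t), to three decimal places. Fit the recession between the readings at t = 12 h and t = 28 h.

K ≈ 0.740

Using the recession-limb readings at t = 12 h and t = 28 h: Q falls from 50 to 15 L/s over 4 intervals.
K = (Q₂/Q₁)^(1/4) = (15/50)^(1/4) = 0.740.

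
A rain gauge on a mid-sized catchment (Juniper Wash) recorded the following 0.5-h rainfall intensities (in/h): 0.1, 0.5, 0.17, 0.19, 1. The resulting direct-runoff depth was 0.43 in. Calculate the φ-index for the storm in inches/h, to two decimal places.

φ ≈ 0.32 in/h

Only the 2 blocks with intensity above φ contribute runoff: 0.5, 1 in/h.
Σ(I−φ)·Δt = d  ⇒  (0.5+1 − 2φ)·0.5 = 0.43
φ = (1.500 − 0.43/0.5) / 2 = 0.32 in/h.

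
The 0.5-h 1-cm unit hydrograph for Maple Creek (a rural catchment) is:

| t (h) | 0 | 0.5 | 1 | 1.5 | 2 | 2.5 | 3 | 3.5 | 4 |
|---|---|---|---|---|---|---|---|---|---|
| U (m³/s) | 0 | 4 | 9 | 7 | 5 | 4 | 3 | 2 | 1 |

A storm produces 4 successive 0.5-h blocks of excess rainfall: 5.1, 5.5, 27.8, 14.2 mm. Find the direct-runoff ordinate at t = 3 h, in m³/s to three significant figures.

Q ≈ 27.6 m³/s

By discrete convolution, Q_j = Σ (P_i / 10 mm) · U_{j−i}.
At t = 3 h (j=6): Q = (5.1/10)·3 + (5.5/10)·4 + (27.8/10)·5 + (14.2/10)·7 = 27.6 m³/s.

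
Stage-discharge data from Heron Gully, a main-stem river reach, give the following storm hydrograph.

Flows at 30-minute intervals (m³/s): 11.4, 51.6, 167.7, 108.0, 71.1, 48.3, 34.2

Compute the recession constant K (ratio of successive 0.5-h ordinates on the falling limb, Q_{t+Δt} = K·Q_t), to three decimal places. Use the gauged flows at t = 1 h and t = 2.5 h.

Using the recession-limb readings at t = 1 h and t = 2.5 h: Q falls from 167.7 to 48.3 m³/s over 3 intervals.
K = (Q₂/Q₁)^(1/3) = (48.3/167.7)^(1/3) = 0.660.

K ≈ 0.660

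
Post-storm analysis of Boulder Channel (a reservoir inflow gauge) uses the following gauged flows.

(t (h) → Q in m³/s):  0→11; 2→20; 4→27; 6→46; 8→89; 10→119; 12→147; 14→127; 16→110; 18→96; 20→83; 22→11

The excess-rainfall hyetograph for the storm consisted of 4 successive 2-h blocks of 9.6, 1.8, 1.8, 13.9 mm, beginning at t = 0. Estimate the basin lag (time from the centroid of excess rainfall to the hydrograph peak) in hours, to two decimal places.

Centroid of excess rainfall: t_c = Σ P_i·t̄_i / ΣP_i = 4.4760 h (block centres at 1, 3, 5, 7 h).
Hydrograph peak occurs at t = 12 h, so basin lag t_L = 12 − 4.4760 = 7.52 h.

t_L ≈ 7.52 h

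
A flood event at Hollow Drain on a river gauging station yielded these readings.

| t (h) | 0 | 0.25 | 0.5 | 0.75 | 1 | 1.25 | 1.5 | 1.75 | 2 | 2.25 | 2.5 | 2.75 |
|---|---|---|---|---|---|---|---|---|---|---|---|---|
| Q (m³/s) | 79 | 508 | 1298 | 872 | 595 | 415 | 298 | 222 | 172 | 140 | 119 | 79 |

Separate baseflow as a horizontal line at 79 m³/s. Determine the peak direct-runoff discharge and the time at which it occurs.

Q_p = 1219.0 m³/s at t = 0.5 h

Subtracting baseflow gives direct-runoff ordinates: 0.0, 429.0, 1219.0, 793.0, 516.0, 336.0, 219.0, 143.0, 93.0, 61.0, 40.0, 0.0 m³/s.
The maximum is 1219.0 m³/s, occurring at the reading for t = 0.5 h.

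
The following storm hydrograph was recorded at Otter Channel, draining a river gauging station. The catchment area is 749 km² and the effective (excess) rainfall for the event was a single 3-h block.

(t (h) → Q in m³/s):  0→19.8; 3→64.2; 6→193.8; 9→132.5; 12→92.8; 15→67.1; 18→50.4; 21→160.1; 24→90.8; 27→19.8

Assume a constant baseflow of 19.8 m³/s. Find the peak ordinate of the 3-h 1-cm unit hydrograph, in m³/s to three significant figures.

Direct runoff: 0.0, 44.4, 174.0, 112.7, 73.0, 47.3, 30.6, 140.3, 71.0, 0.0 m³/s; ΣQ_DR = 693.3 m³/s, peak = 174.0 m³/s.
Runoff depth d = ΣQ_DR·Δt / A = 693.3 × 10800 / (749 km²) = 9.997 mm.
The 1-cm UH is the DRH scaled by (10 mm)/d, so U_p = 174.0 × 10/9.997 = 174 m³/s.

U_p ≈ 174 m³/s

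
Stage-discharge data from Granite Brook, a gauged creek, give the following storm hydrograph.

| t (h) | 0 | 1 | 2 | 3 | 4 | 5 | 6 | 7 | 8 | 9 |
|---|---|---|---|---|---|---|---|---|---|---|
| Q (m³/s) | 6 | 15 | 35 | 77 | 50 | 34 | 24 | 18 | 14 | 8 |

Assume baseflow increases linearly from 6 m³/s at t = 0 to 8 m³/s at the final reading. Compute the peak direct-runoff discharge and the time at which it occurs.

Subtracting baseflow gives direct-runoff ordinates: 0.00, 8.78, 28.56, 70.33, 43.11, 26.89, 16.67, 10.44, 6.22, 0.00 m³/s.
The maximum is 70.33 m³/s, occurring at the reading for t = 3 h.

Q_p = 70.33 m³/s at t = 3 h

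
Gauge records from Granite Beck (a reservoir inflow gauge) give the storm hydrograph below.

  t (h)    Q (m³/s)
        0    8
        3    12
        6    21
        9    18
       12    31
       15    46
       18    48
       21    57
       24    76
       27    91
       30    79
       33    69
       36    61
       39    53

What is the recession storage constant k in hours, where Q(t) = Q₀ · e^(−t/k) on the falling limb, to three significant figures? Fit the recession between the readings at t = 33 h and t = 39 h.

k ≈ 22.7 h

On the falling limb, Q drops from 69 to 53 m³/s between t = 33 h and t = 39 h (Δt = 6 h).
k = −Δt / ln(Q₂/Q₁) = −6 / ln(53/69) = 22.7 h.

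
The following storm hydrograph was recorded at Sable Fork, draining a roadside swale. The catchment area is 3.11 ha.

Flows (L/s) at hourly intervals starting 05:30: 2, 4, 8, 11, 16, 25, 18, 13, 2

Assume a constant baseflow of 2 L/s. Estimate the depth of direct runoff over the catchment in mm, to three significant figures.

d ≈ 9.38 mm

Direct runoff: 0.0, 2.0, 6.0, 9.0, 14.0, 23.0, 16.0, 11.0, 0.0 L/s; ΣQ_DR = 81.00 L/s.
V = ΣQ_DR · Δt = 81.00 × 3600 s = 2.916 × 10^5 L.
Over A = 3.11 ha, depth = V / A = 9.38 mm.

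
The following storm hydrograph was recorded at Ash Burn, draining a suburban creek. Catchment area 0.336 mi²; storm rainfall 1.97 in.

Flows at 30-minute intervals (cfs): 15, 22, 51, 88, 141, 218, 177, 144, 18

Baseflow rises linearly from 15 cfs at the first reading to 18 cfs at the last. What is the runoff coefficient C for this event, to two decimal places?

C ≈ 0.85

ΣQ_DR = 725.5 cfs; V = ΣQ_DR·Δt = 1.306 × 10^6 ft³.
Runoff depth d = V / A = 1.673 in.
C = d / P = 1.673 / 1.97 = 0.85.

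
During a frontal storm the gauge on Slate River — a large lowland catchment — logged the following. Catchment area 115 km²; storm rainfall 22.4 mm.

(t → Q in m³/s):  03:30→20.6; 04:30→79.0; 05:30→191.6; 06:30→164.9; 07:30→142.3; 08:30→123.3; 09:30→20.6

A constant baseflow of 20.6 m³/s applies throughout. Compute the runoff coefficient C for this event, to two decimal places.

ΣQ_DR = 598.1 m³/s; V = ΣQ_DR·Δt = 2.153 × 10^6 m³.
Runoff depth d = V / A = 18.72 mm.
C = d / P = 18.72 / 22.4 = 0.84.

C ≈ 0.84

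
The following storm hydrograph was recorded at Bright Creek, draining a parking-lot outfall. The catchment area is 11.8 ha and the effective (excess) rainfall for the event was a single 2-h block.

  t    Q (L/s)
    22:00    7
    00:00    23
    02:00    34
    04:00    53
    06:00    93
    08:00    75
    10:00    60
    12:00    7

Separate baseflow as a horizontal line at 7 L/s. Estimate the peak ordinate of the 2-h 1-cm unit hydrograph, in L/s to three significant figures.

U_p ≈ 47.6 L/s

Direct runoff: 0.0, 16.0, 27.0, 46.0, 86.0, 68.0, 53.0, 0.0 L/s; ΣQ_DR = 296.0 L/s, peak = 86.0 L/s.
Runoff depth d = ΣQ_DR·Δt / A = 296.0 × 7200 / (11.8 ha) = 18.06 mm.
The 1-cm UH is the DRH scaled by (10 mm)/d, so U_p = 86.0 × 10/18.06 = 47.6 L/s.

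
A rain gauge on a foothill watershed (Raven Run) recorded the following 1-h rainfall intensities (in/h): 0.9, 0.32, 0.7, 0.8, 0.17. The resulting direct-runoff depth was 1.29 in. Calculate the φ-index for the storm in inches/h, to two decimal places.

φ ≈ 0.37 in/h

Only the 3 blocks with intensity above φ contribute runoff: 0.9, 0.7, 0.8 in/h.
Σ(I−φ)·Δt = d  ⇒  (0.9+0.7+0.8 − 3φ)·1 = 1.29
φ = (2.400 − 1.29/1) / 3 = 0.37 in/h.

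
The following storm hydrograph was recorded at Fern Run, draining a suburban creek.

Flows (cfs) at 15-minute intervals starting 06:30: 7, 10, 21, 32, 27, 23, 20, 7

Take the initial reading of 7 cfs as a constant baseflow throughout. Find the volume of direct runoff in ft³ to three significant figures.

Direct-runoff ordinates (Q − Q_b): 0.0, 3.0, 14.0, 25.0, 20.0, 16.0, 13.0, 0.0 cfs.
ΣQ_DR = 91.00 cfs.
With Δt = 0.25 h = 900 s, V = ΣQ_DR · Δt = 91.00 × 900 = 81900 ft³.

V ≈ 81900 ft³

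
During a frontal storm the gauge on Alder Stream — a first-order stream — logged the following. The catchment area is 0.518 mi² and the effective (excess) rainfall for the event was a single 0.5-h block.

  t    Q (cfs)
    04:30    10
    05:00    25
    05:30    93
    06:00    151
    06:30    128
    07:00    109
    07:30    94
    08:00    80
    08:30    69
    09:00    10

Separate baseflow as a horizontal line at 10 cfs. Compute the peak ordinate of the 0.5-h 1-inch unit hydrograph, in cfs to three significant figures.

U_p ≈ 141 cfs

Direct runoff: 0.0, 15.0, 83.0, 141.0, 118.0, 99.0, 84.0, 70.0, 59.0, 0.0 cfs; ΣQ_DR = 669.0 cfs, peak = 141.0 cfs.
Runoff depth d = ΣQ_DR·Δt / A = 669.0 × 1800 / (0.518 mi²) = 1.001 in.
The 1-inch UH is the DRH scaled by (1 in)/d, so U_p = 141.0 × 1/1.001 = 141 cfs.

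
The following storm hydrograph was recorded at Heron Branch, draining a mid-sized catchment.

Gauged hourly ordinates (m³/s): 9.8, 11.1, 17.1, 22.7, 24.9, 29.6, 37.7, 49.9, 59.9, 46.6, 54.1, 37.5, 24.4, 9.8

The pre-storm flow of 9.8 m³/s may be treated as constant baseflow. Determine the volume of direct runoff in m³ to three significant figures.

Direct-runoff ordinates (Q − Q_b): 0.0, 1.3, 7.3, 12.9, 15.1, 19.8, 27.9, 40.1, 50.1, 36.8, 44.3, 27.7, 14.6, 0.0 m³/s.
ΣQ_DR = 297.9 m³/s.
With Δt = 1 h = 3600 s, V = ΣQ_DR · Δt = 297.9 × 3600 = 1.07 × 10^6 m³.

V ≈ 1.07 × 10^6 m³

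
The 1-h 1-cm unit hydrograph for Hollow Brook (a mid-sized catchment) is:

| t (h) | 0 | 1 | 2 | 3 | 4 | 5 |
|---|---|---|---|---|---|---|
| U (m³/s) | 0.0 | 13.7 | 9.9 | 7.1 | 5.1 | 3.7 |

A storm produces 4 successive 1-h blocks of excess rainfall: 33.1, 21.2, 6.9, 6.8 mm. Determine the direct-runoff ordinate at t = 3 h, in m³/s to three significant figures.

By discrete convolution, Q_j = Σ (P_i / 10 mm) · U_{j−i}.
At t = 3 h (j=3): Q = (33.1/10)·7.1 + (21.2/10)·9.9 + (6.9/10)·13.7 + (6.8/10)·0.0 = 53.9 m³/s.

Q ≈ 53.9 m³/s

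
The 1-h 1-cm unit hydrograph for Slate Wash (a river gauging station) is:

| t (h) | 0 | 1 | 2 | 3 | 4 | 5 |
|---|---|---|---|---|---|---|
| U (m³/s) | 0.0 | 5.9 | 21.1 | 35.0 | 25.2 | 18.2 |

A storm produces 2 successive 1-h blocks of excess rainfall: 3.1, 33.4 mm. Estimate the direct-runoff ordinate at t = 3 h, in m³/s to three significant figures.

Q ≈ 81.3 m³/s

By discrete convolution, Q_j = Σ (P_i / 10 mm) · U_{j−i}.
At t = 3 h (j=3): Q = (3.1/10)·35.0 + (33.4/10)·21.1 = 81.3 m³/s.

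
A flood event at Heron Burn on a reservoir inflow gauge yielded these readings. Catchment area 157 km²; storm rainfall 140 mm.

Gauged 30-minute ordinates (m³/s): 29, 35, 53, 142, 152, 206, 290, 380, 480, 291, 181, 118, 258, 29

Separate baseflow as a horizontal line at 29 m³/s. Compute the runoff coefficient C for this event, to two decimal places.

C ≈ 0.18

ΣQ_DR = 2238 m³/s; V = ΣQ_DR·Δt = 4.028 × 10^6 m³.
Runoff depth d = V / A = 25.66 mm.
C = d / P = 25.66 / 140 = 0.18.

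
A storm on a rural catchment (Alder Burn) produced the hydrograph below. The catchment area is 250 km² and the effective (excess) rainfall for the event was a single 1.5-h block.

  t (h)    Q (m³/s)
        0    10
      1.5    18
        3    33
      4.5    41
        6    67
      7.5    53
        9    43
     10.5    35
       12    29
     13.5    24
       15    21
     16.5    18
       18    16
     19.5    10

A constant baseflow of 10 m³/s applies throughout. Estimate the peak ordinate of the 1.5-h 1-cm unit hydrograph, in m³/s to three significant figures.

Direct runoff: 0.0, 8.0, 23.0, 31.0, 57.0, 43.0, 33.0, 25.0, 19.0, 14.0, 11.0, 8.0, 6.0, 0.0 m³/s; ΣQ_DR = 278.0 m³/s, peak = 57.0 m³/s.
Runoff depth d = ΣQ_DR·Δt / A = 278.0 × 5400 / (250 km²) = 6.005 mm.
The 1-cm UH is the DRH scaled by (10 mm)/d, so U_p = 57.0 × 10/6.005 = 94.9 m³/s.

U_p ≈ 94.9 m³/s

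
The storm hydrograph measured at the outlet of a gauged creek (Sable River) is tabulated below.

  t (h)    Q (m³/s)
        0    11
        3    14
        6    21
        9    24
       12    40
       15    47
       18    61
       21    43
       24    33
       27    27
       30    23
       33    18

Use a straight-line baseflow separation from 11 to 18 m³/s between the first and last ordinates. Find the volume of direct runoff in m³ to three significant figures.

Direct-runoff ordinates (Q − Q_b): 0.00, 2.36, 8.73, 11.09, 26.45, 32.82, 46.18, 27.55, 16.91, 10.27, 5.64, 0.00 m³/s.
ΣQ_DR = 188.0 m³/s.
With Δt = 3 h = 10800 s, V = ΣQ_DR · Δt = 188.0 × 10800 = 2.03 × 10^6 m³.

V ≈ 2.03 × 10^6 m³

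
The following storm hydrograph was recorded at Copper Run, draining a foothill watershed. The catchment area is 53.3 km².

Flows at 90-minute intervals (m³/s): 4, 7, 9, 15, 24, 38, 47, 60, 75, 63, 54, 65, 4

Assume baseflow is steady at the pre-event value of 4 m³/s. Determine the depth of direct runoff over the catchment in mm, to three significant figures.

d ≈ 41.8 mm

Direct runoff: 0.0, 3.0, 5.0, 11.0, 20.0, 34.0, 43.0, 56.0, 71.0, 59.0, 50.0, 61.0, 0.0 m³/s; ΣQ_DR = 413.0 m³/s.
V = ΣQ_DR · Δt = 413.0 × 5400 s = 2.230 × 10^6 m³.
Over A = 53.3 km², depth = V / A = 41.8 mm.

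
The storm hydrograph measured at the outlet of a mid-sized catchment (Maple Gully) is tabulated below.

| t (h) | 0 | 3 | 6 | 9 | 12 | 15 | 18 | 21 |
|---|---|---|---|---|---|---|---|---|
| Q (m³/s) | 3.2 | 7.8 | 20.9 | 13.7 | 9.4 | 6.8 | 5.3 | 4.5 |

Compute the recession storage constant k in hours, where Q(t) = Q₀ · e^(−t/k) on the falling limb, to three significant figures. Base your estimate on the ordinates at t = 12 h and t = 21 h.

k ≈ 12.2 h

On the falling limb, Q drops from 9.4 to 4.5 m³/s between t = 12 h and t = 21 h (Δt = 9 h).
k = −Δt / ln(Q₂/Q₁) = −9 / ln(4.5/9.4) = 12.2 h.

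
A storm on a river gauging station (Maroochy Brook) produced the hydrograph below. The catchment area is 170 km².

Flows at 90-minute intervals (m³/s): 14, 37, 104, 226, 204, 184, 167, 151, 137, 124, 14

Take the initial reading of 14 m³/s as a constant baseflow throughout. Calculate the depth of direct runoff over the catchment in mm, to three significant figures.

d ≈ 38.4 mm

Direct runoff: 0.0, 23.0, 90.0, 212.0, 190.0, 170.0, 153.0, 137.0, 123.0, 110.0, 0.0 m³/s; ΣQ_DR = 1208 m³/s.
V = ΣQ_DR · Δt = 1208 × 5400 s = 6.523 × 10^6 m³.
Over A = 170 km², depth = V / A = 38.4 mm.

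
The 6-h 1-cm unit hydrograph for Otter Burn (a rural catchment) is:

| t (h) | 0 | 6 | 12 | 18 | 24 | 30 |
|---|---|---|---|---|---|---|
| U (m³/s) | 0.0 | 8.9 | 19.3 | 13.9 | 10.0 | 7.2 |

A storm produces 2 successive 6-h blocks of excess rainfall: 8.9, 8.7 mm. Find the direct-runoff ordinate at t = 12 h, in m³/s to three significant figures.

Q ≈ 24.9 m³/s

By discrete convolution, Q_j = Σ (P_i / 10 mm) · U_{j−i}.
At t = 12 h (j=2): Q = (8.9/10)·19.3 + (8.7/10)·8.9 = 24.9 m³/s.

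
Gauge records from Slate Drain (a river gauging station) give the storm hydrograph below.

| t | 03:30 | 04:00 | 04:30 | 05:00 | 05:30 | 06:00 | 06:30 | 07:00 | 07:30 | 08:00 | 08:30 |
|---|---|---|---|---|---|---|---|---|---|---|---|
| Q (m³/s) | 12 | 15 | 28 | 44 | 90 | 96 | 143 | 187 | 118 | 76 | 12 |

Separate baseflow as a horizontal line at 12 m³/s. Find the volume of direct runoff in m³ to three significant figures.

Direct-runoff ordinates (Q − Q_b): 0.0, 3.0, 16.0, 32.0, 78.0, 84.0, 131.0, 175.0, 106.0, 64.0, 0.0 m³/s.
ΣQ_DR = 689.0 m³/s.
With Δt = 0.5 h = 1800 s, V = ΣQ_DR · Δt = 689.0 × 1800 = 1.24 × 10^6 m³.

V ≈ 1.24 × 10^6 m³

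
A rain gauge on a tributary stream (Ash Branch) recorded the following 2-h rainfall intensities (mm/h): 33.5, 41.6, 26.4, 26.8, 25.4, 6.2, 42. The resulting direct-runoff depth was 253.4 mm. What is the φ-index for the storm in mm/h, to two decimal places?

φ ≈ 11.50 mm/h

Only the 6 blocks with intensity above φ contribute runoff: 33.5, 41.6, 26.4, 26.8, 25.4, 42 mm/h.
Σ(I−φ)·Δt = d  ⇒  (33.5+41.6+26.4+26.8+25.4+42 − 6φ)·2 = 253.4
φ = (195.7 − 253.4/2) / 6 = 11.50 mm/h.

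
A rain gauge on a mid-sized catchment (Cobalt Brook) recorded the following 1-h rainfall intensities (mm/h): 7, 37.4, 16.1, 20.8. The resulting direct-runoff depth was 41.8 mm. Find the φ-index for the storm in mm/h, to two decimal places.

Only the 3 blocks with intensity above φ contribute runoff: 37.4, 16.1, 20.8 mm/h.
Σ(I−φ)·Δt = d  ⇒  (37.4+16.1+20.8 − 3φ)·1 = 41.8
φ = (74.30 − 41.8/1) / 3 = 10.83 mm/h.

φ ≈ 10.83 mm/h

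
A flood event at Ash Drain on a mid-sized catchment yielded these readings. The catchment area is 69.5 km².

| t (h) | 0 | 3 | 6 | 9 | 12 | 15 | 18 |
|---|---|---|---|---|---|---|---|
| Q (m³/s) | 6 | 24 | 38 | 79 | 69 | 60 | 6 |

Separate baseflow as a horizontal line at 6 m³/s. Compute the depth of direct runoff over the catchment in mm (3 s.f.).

Direct runoff: 0.0, 18.0, 32.0, 73.0, 63.0, 54.0, 0.0 m³/s; ΣQ_DR = 240.0 m³/s.
V = ΣQ_DR · Δt = 240.0 × 10800 s = 2.592 × 10^6 m³.
Over A = 69.5 km², depth = V / A = 37.3 mm.

d ≈ 37.3 mm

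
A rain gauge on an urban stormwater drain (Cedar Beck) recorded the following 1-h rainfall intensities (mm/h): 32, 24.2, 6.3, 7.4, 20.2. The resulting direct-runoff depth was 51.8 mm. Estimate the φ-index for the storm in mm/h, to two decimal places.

φ ≈ 8.20 mm/h

Only the 3 blocks with intensity above φ contribute runoff: 32, 24.2, 20.2 mm/h.
Σ(I−φ)·Δt = d  ⇒  (32+24.2+20.2 − 3φ)·1 = 51.8
φ = (76.40 − 51.8/1) / 3 = 8.20 mm/h.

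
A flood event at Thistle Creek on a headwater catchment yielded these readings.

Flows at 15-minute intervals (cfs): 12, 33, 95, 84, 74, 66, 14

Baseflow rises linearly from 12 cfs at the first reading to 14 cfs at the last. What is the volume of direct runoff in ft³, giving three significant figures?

Direct-runoff ordinates (Q − Q_b): 0.00, 20.67, 82.33, 71.00, 60.67, 52.33, 0.00 cfs.
ΣQ_DR = 287.0 cfs.
With Δt = 0.25 h = 900 s, V = ΣQ_DR · Δt = 287.0 × 900 = 2.58 × 10^5 ft³.

V ≈ 2.58 × 10^5 ft³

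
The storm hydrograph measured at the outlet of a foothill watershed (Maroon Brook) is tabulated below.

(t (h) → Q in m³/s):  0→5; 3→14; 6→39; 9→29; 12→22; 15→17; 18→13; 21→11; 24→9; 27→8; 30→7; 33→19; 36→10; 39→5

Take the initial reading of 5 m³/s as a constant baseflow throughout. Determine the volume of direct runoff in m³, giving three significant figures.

Direct-runoff ordinates (Q − Q_b): 0.0, 9.0, 34.0, 24.0, 17.0, 12.0, 8.0, 6.0, 4.0, 3.0, 2.0, 14.0, 5.0, 0.0 m³/s.
ΣQ_DR = 138.0 m³/s.
With Δt = 3 h = 10800 s, V = ΣQ_DR · Δt = 138.0 × 10800 = 1.49 × 10^6 m³.

V ≈ 1.49 × 10^6 m³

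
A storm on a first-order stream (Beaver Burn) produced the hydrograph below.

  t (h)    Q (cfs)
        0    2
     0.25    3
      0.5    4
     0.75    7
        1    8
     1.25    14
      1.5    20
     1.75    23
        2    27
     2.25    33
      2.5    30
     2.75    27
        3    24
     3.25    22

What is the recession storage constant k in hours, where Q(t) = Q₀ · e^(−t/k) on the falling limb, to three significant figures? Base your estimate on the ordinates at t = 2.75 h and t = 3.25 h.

On the falling limb, Q drops from 27 to 22 cfs between t = 2.75 h and t = 3.25 h (Δt = 0.5 h).
k = −Δt / ln(Q₂/Q₁) = −0.5 / ln(22/27) = 2.44 h.

k ≈ 2.44 h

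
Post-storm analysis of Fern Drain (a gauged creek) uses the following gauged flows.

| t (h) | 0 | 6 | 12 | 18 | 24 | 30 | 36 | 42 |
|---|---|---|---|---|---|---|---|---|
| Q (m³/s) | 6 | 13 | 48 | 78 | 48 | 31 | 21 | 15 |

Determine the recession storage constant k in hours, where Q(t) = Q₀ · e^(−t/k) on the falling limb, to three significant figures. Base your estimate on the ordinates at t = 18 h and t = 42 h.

k ≈ 14.6 h

On the falling limb, Q drops from 78 to 15 m³/s between t = 18 h and t = 42 h (Δt = 24 h).
k = −Δt / ln(Q₂/Q₁) = −24 / ln(15/78) = 14.6 h.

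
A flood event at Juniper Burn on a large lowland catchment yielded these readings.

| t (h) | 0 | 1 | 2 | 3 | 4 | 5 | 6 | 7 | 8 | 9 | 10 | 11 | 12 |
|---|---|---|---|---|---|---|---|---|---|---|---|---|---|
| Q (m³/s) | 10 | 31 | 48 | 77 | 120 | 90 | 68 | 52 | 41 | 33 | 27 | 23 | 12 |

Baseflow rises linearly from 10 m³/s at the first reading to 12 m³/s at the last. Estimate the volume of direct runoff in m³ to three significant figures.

Direct-runoff ordinates (Q − Q_b): 0.00, 20.83, 37.67, 66.50, 109.33, 79.17, 57.00, 40.83, 29.67, 21.50, 15.33, 11.17, 0.00 m³/s.
ΣQ_DR = 489.0 m³/s.
With Δt = 1 h = 3600 s, V = ΣQ_DR · Δt = 489.0 × 3600 = 1.76 × 10^6 m³.

V ≈ 1.76 × 10^6 m³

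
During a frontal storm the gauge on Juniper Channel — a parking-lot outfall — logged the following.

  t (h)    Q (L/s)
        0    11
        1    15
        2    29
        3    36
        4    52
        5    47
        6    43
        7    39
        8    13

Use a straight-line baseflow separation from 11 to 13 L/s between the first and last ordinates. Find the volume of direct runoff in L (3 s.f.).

Direct-runoff ordinates (Q − Q_b): 0.00, 3.75, 17.50, 24.25, 40.00, 34.75, 30.50, 26.25, 0.00 L/s.
ΣQ_DR = 177.0 L/s.
With Δt = 1 h = 3600 s, V = ΣQ_DR · Δt = 177.0 × 3600 = 6.37 × 10^5 L.

V ≈ 6.37 × 10^5 L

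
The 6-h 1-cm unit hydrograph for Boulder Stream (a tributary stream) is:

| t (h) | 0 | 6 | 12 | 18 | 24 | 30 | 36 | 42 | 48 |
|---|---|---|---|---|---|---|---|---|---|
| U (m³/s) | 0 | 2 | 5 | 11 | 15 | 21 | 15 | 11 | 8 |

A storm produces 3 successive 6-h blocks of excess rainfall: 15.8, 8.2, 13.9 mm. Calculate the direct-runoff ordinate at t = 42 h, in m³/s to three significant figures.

Q ≈ 58.9 m³/s

By discrete convolution, Q_j = Σ (P_i / 10 mm) · U_{j−i}.
At t = 42 h (j=7): Q = (15.8/10)·11 + (8.2/10)·15 + (13.9/10)·21 = 58.9 m³/s.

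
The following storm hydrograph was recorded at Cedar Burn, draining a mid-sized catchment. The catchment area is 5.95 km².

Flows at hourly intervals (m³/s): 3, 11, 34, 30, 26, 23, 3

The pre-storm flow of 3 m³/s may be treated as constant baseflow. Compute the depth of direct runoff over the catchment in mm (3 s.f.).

d ≈ 65.9 mm

Direct runoff: 0.0, 8.0, 31.0, 27.0, 23.0, 20.0, 0.0 m³/s; ΣQ_DR = 109.0 m³/s.
V = ΣQ_DR · Δt = 109.0 × 3600 s = 3.924 × 10^5 m³.
Over A = 5.95 km², depth = V / A = 65.9 mm.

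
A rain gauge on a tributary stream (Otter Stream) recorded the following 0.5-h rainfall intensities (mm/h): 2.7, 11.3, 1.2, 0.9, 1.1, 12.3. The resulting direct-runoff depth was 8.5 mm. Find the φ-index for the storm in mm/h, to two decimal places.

φ ≈ 3.30 mm/h

Only the 2 blocks with intensity above φ contribute runoff: 11.3, 12.3 mm/h.
Σ(I−φ)·Δt = d  ⇒  (11.3+12.3 − 2φ)·0.5 = 8.5
φ = (23.60 − 8.5/0.5) / 2 = 3.30 mm/h.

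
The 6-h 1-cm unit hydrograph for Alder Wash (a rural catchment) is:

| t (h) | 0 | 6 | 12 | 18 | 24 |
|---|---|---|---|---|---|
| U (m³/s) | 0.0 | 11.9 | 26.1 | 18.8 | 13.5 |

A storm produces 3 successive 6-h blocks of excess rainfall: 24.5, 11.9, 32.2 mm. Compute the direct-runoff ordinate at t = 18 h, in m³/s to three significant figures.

By discrete convolution, Q_j = Σ (P_i / 10 mm) · U_{j−i}.
At t = 18 h (j=3): Q = (24.5/10)·18.8 + (11.9/10)·26.1 + (32.2/10)·11.9 = 115 m³/s.

Q ≈ 115 m³/s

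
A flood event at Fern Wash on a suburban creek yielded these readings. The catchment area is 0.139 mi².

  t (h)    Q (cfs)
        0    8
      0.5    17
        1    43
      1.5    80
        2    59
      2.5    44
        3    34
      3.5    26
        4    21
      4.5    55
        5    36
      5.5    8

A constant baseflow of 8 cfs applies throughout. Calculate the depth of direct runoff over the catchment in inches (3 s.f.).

d ≈ 1.87 in

Direct runoff: 0.0, 9.0, 35.0, 72.0, 51.0, 36.0, 26.0, 18.0, 13.0, 47.0, 28.0, 0.0 cfs; ΣQ_DR = 335.0 cfs.
V = ΣQ_DR · Δt = 335.0 × 1800 s = 6.030 × 10^5 ft³.
Over A = 0.139 mi², depth = V / A = 1.87 in.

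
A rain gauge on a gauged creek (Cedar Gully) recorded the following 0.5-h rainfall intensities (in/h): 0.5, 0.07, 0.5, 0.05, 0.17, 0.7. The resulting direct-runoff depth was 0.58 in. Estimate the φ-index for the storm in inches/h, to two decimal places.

φ ≈ 0.18 in/h

Only the 3 blocks with intensity above φ contribute runoff: 0.5, 0.5, 0.7 in/h.
Σ(I−φ)·Δt = d  ⇒  (0.5+0.5+0.7 − 3φ)·0.5 = 0.58
φ = (1.700 − 0.58/0.5) / 3 = 0.18 in/h.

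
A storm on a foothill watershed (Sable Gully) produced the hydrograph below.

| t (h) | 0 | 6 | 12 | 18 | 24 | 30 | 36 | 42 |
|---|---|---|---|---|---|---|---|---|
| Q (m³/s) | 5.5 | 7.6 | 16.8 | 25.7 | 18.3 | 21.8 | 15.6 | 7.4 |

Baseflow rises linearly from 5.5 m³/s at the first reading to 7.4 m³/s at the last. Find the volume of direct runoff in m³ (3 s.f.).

Direct-runoff ordinates (Q − Q_b): 0.00, 1.83, 10.76, 19.39, 11.71, 14.94, 8.47, 0.00 m³/s.
ΣQ_DR = 67.10 m³/s.
With Δt = 6 h = 21600 s, V = ΣQ_DR · Δt = 67.10 × 21600 = 1.45 × 10^6 m³.

V ≈ 1.45 × 10^6 m³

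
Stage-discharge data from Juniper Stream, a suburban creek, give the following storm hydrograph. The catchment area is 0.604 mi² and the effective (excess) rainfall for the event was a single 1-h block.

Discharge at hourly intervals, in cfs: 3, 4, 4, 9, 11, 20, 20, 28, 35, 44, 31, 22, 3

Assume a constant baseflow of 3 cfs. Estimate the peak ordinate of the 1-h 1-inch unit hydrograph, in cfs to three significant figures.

Direct runoff: 0.0, 1.0, 1.0, 6.0, 8.0, 17.0, 17.0, 25.0, 32.0, 41.0, 28.0, 19.0, 0.0 cfs; ΣQ_DR = 195.0 cfs, peak = 41.0 cfs.
Runoff depth d = ΣQ_DR·Δt / A = 195.0 × 3600 / (0.604 mi²) = 0.5003 in.
The 1-inch UH is the DRH scaled by (1 in)/d, so U_p = 41.0 × 1/0.5003 = 82.0 cfs.

U_p ≈ 82.0 cfs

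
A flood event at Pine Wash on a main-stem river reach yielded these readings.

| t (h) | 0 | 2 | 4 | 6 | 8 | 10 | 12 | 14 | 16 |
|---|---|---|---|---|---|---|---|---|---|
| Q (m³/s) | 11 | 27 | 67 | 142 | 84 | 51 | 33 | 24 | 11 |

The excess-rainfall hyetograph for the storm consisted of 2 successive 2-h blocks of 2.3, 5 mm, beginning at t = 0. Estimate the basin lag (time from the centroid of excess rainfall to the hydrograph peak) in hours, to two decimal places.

Centroid of excess rainfall: t_c = Σ P_i·t̄_i / ΣP_i = 2.3699 h (block centres at 1, 3 h).
Hydrograph peak occurs at t = 6 h, so basin lag t_L = 6 − 2.3699 = 3.63 h.

t_L ≈ 3.63 h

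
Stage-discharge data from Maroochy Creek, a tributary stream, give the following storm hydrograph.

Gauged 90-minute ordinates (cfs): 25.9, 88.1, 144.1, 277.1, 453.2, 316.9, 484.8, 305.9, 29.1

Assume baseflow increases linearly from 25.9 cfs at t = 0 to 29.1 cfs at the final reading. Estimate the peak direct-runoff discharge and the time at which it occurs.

Subtracting baseflow gives direct-runoff ordinates: 0.00, 61.80, 117.40, 250.00, 425.70, 289.00, 456.50, 277.20, 0.00 cfs.
The maximum is 456.50 cfs, occurring at the reading for t = 9 h.

Q_p = 456.50 cfs at t = 9 h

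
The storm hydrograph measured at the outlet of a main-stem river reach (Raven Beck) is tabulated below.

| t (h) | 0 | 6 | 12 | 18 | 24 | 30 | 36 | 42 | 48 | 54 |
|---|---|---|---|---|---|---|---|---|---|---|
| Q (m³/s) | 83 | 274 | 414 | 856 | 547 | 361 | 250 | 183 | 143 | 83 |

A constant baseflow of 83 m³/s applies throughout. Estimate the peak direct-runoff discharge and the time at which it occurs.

Subtracting baseflow gives direct-runoff ordinates: 0.0, 191.0, 331.0, 773.0, 464.0, 278.0, 167.0, 100.0, 60.0, 0.0 m³/s.
The maximum is 773.0 m³/s, occurring at the reading for t = 18 h.

Q_p = 773.0 m³/s at t = 18 h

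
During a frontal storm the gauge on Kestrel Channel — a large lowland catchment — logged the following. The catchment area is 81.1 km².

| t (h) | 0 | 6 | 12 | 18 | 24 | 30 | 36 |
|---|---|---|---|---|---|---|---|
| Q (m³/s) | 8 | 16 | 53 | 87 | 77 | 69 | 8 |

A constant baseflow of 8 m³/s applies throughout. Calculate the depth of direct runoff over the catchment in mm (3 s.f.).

Direct runoff: 0.0, 8.0, 45.0, 79.0, 69.0, 61.0, 0.0 m³/s; ΣQ_DR = 262.0 m³/s.
V = ΣQ_DR · Δt = 262.0 × 21600 s = 5.659 × 10^6 m³.
Over A = 81.1 km², depth = V / A = 69.8 mm.

d ≈ 69.8 mm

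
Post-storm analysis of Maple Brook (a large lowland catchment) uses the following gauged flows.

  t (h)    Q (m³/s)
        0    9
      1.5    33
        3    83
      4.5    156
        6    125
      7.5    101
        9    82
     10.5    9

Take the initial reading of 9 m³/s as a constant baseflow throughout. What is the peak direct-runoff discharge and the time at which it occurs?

Subtracting baseflow gives direct-runoff ordinates: 0.0, 24.0, 74.0, 147.0, 116.0, 92.0, 73.0, 0.0 m³/s.
The maximum is 147.0 m³/s, occurring at the reading for t = 4.5 h.

Q_p = 147.0 m³/s at t = 4.5 h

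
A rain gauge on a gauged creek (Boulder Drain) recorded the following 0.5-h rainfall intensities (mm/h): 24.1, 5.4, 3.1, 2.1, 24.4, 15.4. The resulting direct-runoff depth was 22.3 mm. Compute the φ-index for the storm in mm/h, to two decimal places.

φ ≈ 6.43 mm/h

Only the 3 blocks with intensity above φ contribute runoff: 24.1, 24.4, 15.4 mm/h.
Σ(I−φ)·Δt = d  ⇒  (24.1+24.4+15.4 − 3φ)·0.5 = 22.3
φ = (63.90 − 22.3/0.5) / 3 = 6.43 mm/h.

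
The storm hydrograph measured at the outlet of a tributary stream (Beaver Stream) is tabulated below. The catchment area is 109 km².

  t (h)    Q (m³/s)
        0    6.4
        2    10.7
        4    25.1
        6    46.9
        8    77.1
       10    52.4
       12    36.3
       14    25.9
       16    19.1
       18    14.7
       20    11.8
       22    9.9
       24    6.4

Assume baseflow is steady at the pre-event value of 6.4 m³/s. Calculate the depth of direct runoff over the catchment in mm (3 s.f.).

d ≈ 17.1 mm

Direct runoff: 0.0, 4.3, 18.7, 40.5, 70.7, 46.0, 29.9, 19.5, 12.7, 8.3, 5.4, 3.5, 0.0 m³/s; ΣQ_DR = 259.5 m³/s.
V = ΣQ_DR · Δt = 259.5 × 7200 s = 1.868 × 10^6 m³.
Over A = 109 km², depth = V / A = 17.1 mm.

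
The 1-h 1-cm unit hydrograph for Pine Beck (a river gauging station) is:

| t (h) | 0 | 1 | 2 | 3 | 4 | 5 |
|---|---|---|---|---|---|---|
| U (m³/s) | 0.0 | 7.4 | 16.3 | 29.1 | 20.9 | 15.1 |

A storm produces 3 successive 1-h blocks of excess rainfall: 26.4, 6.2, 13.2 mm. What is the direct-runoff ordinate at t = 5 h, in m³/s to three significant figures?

Q ≈ 91.2 m³/s

By discrete convolution, Q_j = Σ (P_i / 10 mm) · U_{j−i}.
At t = 5 h (j=5): Q = (26.4/10)·15.1 + (6.2/10)·20.9 + (13.2/10)·29.1 = 91.2 m³/s.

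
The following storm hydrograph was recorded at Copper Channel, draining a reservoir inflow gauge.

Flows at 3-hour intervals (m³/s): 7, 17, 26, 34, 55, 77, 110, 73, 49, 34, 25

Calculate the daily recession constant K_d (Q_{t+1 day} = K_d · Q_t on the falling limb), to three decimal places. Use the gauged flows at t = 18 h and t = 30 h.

Between t = 18 h and t = 30 h the flow falls from 110 to 25 m³/s over 4×3 h = 12 h.
Per-interval ratio K = (25/110)^(1/4) = 0.6905; K_d = K^(24/3) = 0.052.

K_d ≈ 0.052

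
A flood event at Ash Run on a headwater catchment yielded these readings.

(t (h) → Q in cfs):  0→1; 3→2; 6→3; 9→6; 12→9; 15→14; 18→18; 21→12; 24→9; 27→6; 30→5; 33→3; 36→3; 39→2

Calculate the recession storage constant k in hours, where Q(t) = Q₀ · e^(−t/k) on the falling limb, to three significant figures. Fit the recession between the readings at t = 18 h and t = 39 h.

k ≈ 9.56 h

On the falling limb, Q drops from 18 to 2 cfs between t = 18 h and t = 39 h (Δt = 21 h).
k = −Δt / ln(Q₂/Q₁) = −21 / ln(2/18) = 9.56 h.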